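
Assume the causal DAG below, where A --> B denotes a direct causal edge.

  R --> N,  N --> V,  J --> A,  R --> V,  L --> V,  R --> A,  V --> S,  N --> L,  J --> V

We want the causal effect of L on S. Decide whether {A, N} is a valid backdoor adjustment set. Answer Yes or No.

Backdoor paths from L to S (paths whose first edge points into L):
  P1: L <- N <- R -> A <- J -> V -> S
  P2: L <- N <- R -> V -> S
  P3: L <- N -> V -> S
Condition 1 (no descendant of L in the set): holds — descendants of L are {S, V}; none are in {A, N}.
Condition 2 (every backdoor path blocked by {A, N}):
  P1: blocked at chain node N ∈ conditioning set.
  P2: blocked at chain node N ∈ conditioning set.
  P3: blocked at fork node N ∈ conditioning set.
{A, N} satisfies the backdoor criterion.

Yes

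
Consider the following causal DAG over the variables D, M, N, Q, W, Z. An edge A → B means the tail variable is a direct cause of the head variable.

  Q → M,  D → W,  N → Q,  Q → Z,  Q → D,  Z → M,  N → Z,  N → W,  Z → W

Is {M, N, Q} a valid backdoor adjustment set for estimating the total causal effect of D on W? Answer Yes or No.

Yes

Backdoor paths from D to W (paths whose first edge points into D):
  P1: D <- Q <- N -> Z -> W
  P2: D <- Q <- N -> W
  P3: D <- Q -> Z <- N -> W
  P4: D <- Q -> Z -> W
  P5: D <- Q -> M <- Z <- N -> W
  P6: D <- Q -> M <- Z -> W
Condition 1 (no descendant of D in the set): holds — descendants of D are {W}; none are in {M, N, Q}.
Condition 2 (every backdoor path blocked by {M, N, Q}):
  P1: blocked at chain node Q ∈ conditioning set.
  P2: blocked at chain node Q ∈ conditioning set.
  P3: blocked at fork node Q ∈ conditioning set.
  P4: blocked at fork node Q ∈ conditioning set.
  P5: blocked at fork node Q ∈ conditioning set.
  P6: blocked at fork node Q ∈ conditioning set.
{M, N, Q} satisfies the backdoor criterion.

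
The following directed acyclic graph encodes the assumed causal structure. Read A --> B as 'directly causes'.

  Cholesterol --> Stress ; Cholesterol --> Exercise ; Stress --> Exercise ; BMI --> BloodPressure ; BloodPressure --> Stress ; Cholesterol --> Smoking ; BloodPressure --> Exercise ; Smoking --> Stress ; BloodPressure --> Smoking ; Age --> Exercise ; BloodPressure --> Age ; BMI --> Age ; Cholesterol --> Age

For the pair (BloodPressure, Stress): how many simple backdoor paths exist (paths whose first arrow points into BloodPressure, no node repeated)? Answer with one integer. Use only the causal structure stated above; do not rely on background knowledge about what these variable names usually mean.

A backdoor path from BloodPressure to Stress is any simple undirected path whose first edge points into BloodPressure (i.e. leaves BloodPressure via a parent).
Parents of BloodPressure: {BMI}.
Enumerating:
  P1: BloodPressure <- BMI -> Age <- Cholesterol -> Smoking -> Stress
  P2: BloodPressure <- BMI -> Age <- Cholesterol -> Stress
  P3: BloodPressure <- BMI -> Age <- Cholesterol -> Exercise <- Stress
  P4: BloodPressure <- BMI -> Age -> Exercise <- Cholesterol -> Smoking -> Stress
  P5: BloodPressure <- BMI -> Age -> Exercise <- Cholesterol -> Stress
  P6: BloodPressure <- BMI -> Age -> Exercise <- Stress
That exhausts the simple backdoor paths. Count: 6.

6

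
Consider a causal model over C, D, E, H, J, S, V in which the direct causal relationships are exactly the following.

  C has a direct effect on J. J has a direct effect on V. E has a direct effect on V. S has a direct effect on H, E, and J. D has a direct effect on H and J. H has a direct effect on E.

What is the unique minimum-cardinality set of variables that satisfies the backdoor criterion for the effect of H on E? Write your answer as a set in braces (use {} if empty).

{S}

Variables eligible for adjustment (non-descendants of H, excluding H and E): {C, D, J, S}.
Backdoor paths from H to E:
  P1: H <- S -> J -> V <- E
  P2: H <- S -> E
  P3: H <- D -> J <- S -> E
  P4: H <- D -> J -> V <- E
The empty set is not sufficient: P2 (H <- S -> E) has no collider blocking it and no conditioned non-collider, so it is open.
Try {S}:
  P1: blocked at fork node S ∈ conditioning set.
  P2: blocked at fork node S ∈ conditioning set.
  P3: blocked at collider J (neither it nor any descendant is in the conditioning set).
  P4: blocked at collider V (neither it nor any descendant is in the conditioning set).
{S} contains no descendant of H and blocks every backdoor path.
No other singleton works — e.g. {D} leaves P2 open — so {S} is the unique smallest valid adjustment set.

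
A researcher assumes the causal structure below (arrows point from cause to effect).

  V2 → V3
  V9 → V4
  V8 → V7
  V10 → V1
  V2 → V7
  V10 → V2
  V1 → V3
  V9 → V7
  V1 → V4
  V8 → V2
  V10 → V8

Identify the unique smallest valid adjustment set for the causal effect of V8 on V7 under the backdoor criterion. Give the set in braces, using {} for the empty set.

{V10}

Variables eligible for adjustment (non-descendants of V8, excluding V8 and V7): {V1, V10, V4, V9}.
Backdoor paths from V8 to V7:
  P1: V8 <- V10 -> V1 -> V3 <- V2 -> V7
  P2: V8 <- V10 -> V1 -> V4 <- V9 -> V7
  P3: V8 <- V10 -> V2 -> V3 <- V1 -> V4 <- V9 -> V7
  P4: V8 <- V10 -> V2 -> V7
The empty set is not sufficient: P4 (V8 <- V10 -> V2 -> V7) has no collider blocking it and no conditioned non-collider, so it is open.
Try {V10}:
  P1: blocked at fork node V10 ∈ conditioning set.
  P2: blocked at fork node V10 ∈ conditioning set.
  P3: blocked at fork node V10 ∈ conditioning set.
  P4: blocked at fork node V10 ∈ conditioning set.
{V10} contains no descendant of V8 and blocks every backdoor path.
No other singleton works — e.g. {V1} leaves P4 open — so {V10} is the unique smallest valid adjustment set.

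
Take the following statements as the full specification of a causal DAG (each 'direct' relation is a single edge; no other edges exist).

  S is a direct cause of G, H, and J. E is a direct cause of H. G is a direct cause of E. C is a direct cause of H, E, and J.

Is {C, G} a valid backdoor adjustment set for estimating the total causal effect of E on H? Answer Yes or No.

Yes

Backdoor paths from E to H (paths whose first edge points into E):
  P1: E <- C -> H
  P2: E <- C -> J <- S -> H
  P3: E <- G <- S -> H
  P4: E <- G <- S -> J <- C -> H
Condition 1 (no descendant of E in the set): holds — descendants of E are {H}; none are in {C, G}.
Condition 2 (every backdoor path blocked by {C, G}):
  P1: blocked at fork node C ∈ conditioning set.
  P2: blocked at fork node C ∈ conditioning set.
  P3: blocked at chain node G ∈ conditioning set.
  P4: blocked at chain node G ∈ conditioning set.
{C, G} satisfies the backdoor criterion.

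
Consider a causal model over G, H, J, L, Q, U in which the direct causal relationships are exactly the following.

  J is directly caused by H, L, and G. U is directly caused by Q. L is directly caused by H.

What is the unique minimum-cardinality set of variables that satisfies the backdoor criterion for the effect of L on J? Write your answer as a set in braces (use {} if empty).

Variables eligible for adjustment (non-descendants of L, excluding L and J): {G, H, Q, U}.
Backdoor paths from L to J:
  P1: L <- H -> J
The empty set is not sufficient: P1 (L <- H -> J) has no collider blocking it and no conditioned non-collider, so it is open.
Try {H}:
  P1: blocked at fork node H ∈ conditioning set.
{H} contains no descendant of L and blocks every backdoor path.
No other singleton works — e.g. {Q} leaves P1 open — so {H} is the unique smallest valid adjustment set.

{H}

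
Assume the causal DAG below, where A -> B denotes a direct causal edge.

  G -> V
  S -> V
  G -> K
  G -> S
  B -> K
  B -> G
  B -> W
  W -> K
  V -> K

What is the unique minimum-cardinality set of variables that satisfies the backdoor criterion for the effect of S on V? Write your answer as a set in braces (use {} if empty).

{G}

Variables eligible for adjustment (non-descendants of S, excluding S and V): {B, G, W}.
Backdoor paths from S to V:
  P1: S <- G <- B -> W -> K <- V
  P2: S <- G <- B -> K <- V
  P3: S <- G -> V
  P4: S <- G -> K <- V
The empty set is not sufficient: P3 (S <- G -> V) has no collider blocking it and no conditioned non-collider, so it is open.
Try {G}:
  P1: blocked at chain node G ∈ conditioning set.
  P2: blocked at chain node G ∈ conditioning set.
  P3: blocked at fork node G ∈ conditioning set.
  P4: blocked at fork node G ∈ conditioning set.
{G} contains no descendant of S and blocks every backdoor path.
No other singleton works — e.g. {B} leaves P3 open — so {G} is the unique smallest valid adjustment set.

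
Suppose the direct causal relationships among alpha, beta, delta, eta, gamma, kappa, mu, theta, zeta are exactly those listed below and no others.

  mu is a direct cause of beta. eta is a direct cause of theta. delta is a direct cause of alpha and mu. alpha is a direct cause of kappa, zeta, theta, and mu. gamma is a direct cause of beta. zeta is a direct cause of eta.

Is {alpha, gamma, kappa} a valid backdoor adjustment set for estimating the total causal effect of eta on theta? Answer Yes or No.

Backdoor paths from eta to theta (paths whose first edge points into eta):
  P1: eta <- zeta <- alpha -> theta
Condition 1 (no descendant of eta in the set): holds — descendants of eta are {theta}; none are in {alpha, gamma, kappa}.
Condition 2 (every backdoor path blocked by {alpha, gamma, kappa}):
  P1: blocked at fork node alpha ∈ conditioning set.
{alpha, gamma, kappa} satisfies the backdoor criterion.

Yes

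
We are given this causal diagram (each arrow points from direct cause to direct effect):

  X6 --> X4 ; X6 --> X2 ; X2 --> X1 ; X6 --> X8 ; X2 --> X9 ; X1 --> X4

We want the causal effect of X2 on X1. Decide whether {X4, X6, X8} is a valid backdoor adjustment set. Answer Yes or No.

Backdoor paths from X2 to X1 (paths whose first edge points into X2):
  P1: X2 <- X6 -> X4 <- X1
Condition 1 (no descendant of X2 in the set): FAILS — X4 is a descendant of X2.
Condition 2 (every backdoor path blocked by {X4, X6, X8}):
  P1: blocked at fork node X6 ∈ conditioning set.
{X4, X6, X8} does not satisfy the backdoor criterion.

No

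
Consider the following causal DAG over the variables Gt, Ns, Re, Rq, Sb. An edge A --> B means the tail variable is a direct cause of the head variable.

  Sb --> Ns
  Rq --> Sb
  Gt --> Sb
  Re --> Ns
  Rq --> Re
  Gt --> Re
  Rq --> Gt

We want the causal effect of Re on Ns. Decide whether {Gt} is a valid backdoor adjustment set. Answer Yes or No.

Backdoor paths from Re to Ns (paths whose first edge points into Re):
  P1: Re <- Rq -> Gt -> Sb -> Ns
  P2: Re <- Rq -> Sb -> Ns
  P3: Re <- Gt <- Rq -> Sb -> Ns
  P4: Re <- Gt -> Sb -> Ns
Condition 1 (no descendant of Re in the set): holds — descendants of Re are {Ns}; none are in {Gt}.
Condition 2 (every backdoor path blocked by {Gt}):
  P1: blocked at chain node Gt ∈ conditioning set.
  P2: open — no interior node is in the conditioning set.
  P3: blocked at chain node Gt ∈ conditioning set.
  P4: blocked at fork node Gt ∈ conditioning set.
{Gt} does not satisfy the backdoor criterion.

No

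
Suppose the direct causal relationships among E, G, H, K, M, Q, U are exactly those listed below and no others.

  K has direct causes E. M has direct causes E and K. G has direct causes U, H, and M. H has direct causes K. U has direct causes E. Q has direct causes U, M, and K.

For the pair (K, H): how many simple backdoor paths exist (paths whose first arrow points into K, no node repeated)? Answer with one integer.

4

A backdoor path from K to H is any simple undirected path whose first edge points into K (i.e. leaves K via a parent).
Parents of K: {E}.
Enumerating:
  P1: K <- E -> M -> G <- H
  P2: K <- E -> M -> Q <- U -> G <- H
  P3: K <- E -> U -> G <- H
  P4: K <- E -> U -> Q <- M -> G <- H
That exhausts the simple backdoor paths. Count: 4.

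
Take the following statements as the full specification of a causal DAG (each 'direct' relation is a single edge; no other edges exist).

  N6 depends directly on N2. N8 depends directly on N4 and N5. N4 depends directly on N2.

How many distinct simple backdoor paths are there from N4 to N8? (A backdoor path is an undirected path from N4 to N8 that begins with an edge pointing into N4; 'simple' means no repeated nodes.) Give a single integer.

A backdoor path from N4 to N8 is any simple undirected path whose first edge points into N4 (i.e. leaves N4 via a parent).
Parents of N4: {N2}.
No simple path from any parent of N4 reaches N8 without revisiting N4, so there are no backdoor paths.

0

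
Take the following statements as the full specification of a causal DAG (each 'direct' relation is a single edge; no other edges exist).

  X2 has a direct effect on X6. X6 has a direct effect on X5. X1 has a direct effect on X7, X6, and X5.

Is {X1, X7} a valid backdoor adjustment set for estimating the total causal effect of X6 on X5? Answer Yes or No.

Yes

Backdoor paths from X6 to X5 (paths whose first edge points into X6):
  P1: X6 <- X1 -> X5
Condition 1 (no descendant of X6 in the set): holds — descendants of X6 are {X5}; none are in {X1, X7}.
Condition 2 (every backdoor path blocked by {X1, X7}):
  P1: blocked at fork node X1 ∈ conditioning set.
{X1, X7} satisfies the backdoor criterion.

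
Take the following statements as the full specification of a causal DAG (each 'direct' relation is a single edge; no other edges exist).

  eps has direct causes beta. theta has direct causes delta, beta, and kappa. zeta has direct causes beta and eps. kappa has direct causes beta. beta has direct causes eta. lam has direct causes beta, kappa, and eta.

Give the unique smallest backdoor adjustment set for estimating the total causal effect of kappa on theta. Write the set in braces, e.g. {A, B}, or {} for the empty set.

{beta}

Variables eligible for adjustment (non-descendants of kappa, excluding kappa and theta): {beta, delta, eps, eta, zeta}.
Backdoor paths from kappa to theta:
  P1: kappa <- beta -> theta
The empty set is not sufficient: P1 (kappa <- beta -> theta) has no collider blocking it and no conditioned non-collider, so it is open.
Try {beta}:
  P1: blocked at fork node beta ∈ conditioning set.
{beta} contains no descendant of kappa and blocks every backdoor path.
No other singleton works — e.g. {eta} leaves P1 open — so {beta} is the unique smallest valid adjustment set.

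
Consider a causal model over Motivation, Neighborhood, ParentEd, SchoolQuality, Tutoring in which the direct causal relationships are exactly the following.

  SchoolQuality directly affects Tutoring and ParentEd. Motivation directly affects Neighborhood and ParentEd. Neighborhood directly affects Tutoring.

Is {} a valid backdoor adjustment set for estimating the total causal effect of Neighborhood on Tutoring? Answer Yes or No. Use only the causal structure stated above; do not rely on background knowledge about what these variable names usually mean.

Backdoor paths from Neighborhood to Tutoring (paths whose first edge points into Neighborhood):
  P1: Neighborhood <- Motivation -> ParentEd <- SchoolQuality -> Tutoring
Condition 1 (no descendant of Neighborhood in the set): holds — descendants of Neighborhood are {Tutoring}; none are in {}.
Condition 2 (every backdoor path blocked by {}):
  P1: blocked at collider ParentEd (neither it nor any descendant is in the conditioning set).
{} satisfies the backdoor criterion.

Yes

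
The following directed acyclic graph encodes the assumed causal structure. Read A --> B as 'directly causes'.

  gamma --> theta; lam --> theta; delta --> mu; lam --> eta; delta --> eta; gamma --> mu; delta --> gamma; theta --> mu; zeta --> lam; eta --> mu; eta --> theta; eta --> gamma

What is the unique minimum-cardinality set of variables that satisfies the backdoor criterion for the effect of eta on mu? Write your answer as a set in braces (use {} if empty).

Variables eligible for adjustment (non-descendants of eta, excluding eta and mu): {delta, lam, zeta}.
Backdoor paths from eta to mu:
  P1: eta <- delta -> gamma -> theta -> mu
  P2: eta <- delta -> gamma -> mu
  P3: eta <- delta -> mu
  P4: eta <- lam -> theta <- gamma <- delta -> mu
  P5: eta <- lam -> theta <- gamma -> mu
  P6: eta <- lam -> theta -> mu
The empty set is not sufficient: P1 (eta <- delta -> gamma -> theta -> mu) has no collider blocking it and no conditioned non-collider, so it is open.
Try {delta, lam}:
  P1: blocked at fork node delta ∈ conditioning set.
  P2: blocked at fork node delta ∈ conditioning set.
  P3: blocked at fork node delta ∈ conditioning set.
  P4: blocked at fork node lam ∈ conditioning set.
  P5: blocked at fork node lam ∈ conditioning set.
  P6: blocked at fork node lam ∈ conditioning set.
{delta, lam} contains no descendant of eta and blocks every backdoor path.
Every element of {delta, lam} is needed (dropping delta leaves P1 open; dropping lam leaves P6 open), so no proper subset is valid.
Among all size-2 subsets of the eligible variables, only {delta, lam} blocks every backdoor path, so it is the unique smallest valid adjustment set.

{delta, lam}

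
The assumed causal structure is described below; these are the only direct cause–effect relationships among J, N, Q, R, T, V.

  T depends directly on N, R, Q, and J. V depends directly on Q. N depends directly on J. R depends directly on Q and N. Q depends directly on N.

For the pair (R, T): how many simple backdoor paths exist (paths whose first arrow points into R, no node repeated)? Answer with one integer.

6

A backdoor path from R to T is any simple undirected path whose first edge points into R (i.e. leaves R via a parent).
Parents of R: {N, Q}.
Enumerating:
  P1: R <- N <- J -> T
  P2: R <- N -> Q -> T
  P3: R <- N -> T
  P4: R <- Q <- N <- J -> T
  P5: R <- Q <- N -> T
  P6: R <- Q -> T
That exhausts the simple backdoor paths. Count: 6.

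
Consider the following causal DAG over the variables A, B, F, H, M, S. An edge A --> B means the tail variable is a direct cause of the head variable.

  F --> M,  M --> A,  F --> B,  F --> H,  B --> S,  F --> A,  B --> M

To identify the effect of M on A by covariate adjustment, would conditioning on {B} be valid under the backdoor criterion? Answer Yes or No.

No

Backdoor paths from M to A (paths whose first edge points into M):
  P1: M <- F -> A
  P2: M <- B <- F -> A
Condition 1 (no descendant of M in the set): holds — descendants of M are {A}; none are in {B}.
Condition 2 (every backdoor path blocked by {B}):
  P1: open — no interior node is in the conditioning set.
  P2: blocked at chain node B ∈ conditioning set.
{B} does not satisfy the backdoor criterion.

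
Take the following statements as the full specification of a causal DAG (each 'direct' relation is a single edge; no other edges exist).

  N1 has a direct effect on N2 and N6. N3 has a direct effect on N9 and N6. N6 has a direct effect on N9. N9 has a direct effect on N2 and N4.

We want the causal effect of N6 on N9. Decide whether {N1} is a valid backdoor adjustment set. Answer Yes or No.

Backdoor paths from N6 to N9 (paths whose first edge points into N6):
  P1: N6 <- N3 -> N9
  P2: N6 <- N1 -> N2 <- N9
Condition 1 (no descendant of N6 in the set): holds — descendants of N6 are {N2, N4, N9}; none are in {N1}.
Condition 2 (every backdoor path blocked by {N1}):
  P1: open — no interior node is in the conditioning set.
  P2: blocked at fork node N1 ∈ conditioning set.
{N1} does not satisfy the backdoor criterion.

No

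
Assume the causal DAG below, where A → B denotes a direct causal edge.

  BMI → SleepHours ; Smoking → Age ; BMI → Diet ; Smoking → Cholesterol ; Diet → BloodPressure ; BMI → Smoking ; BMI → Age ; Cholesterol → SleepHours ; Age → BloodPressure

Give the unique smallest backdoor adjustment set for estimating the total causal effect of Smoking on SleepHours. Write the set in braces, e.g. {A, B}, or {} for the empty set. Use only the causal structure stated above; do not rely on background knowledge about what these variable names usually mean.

Variables eligible for adjustment (non-descendants of Smoking, excluding Smoking and SleepHours): {BMI, Diet}.
Backdoor paths from Smoking to SleepHours:
  P1: Smoking <- BMI -> SleepHours
The empty set is not sufficient: P1 (Smoking <- BMI -> SleepHours) has no collider blocking it and no conditioned non-collider, so it is open.
Try {BMI}:
  P1: blocked at fork node BMI ∈ conditioning set.
{BMI} contains no descendant of Smoking and blocks every backdoor path.
No other singleton works — e.g. {Diet} leaves P1 open — so {BMI} is the unique smallest valid adjustment set.

{BMI}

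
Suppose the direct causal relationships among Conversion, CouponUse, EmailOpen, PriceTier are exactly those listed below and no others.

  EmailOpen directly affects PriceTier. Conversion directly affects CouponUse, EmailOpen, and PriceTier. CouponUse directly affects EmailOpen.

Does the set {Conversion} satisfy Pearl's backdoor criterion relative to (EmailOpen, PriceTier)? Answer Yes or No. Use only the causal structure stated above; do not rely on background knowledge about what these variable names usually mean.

Yes

Backdoor paths from EmailOpen to PriceTier (paths whose first edge points into EmailOpen):
  P1: EmailOpen <- Conversion -> PriceTier
  P2: EmailOpen <- CouponUse <- Conversion -> PriceTier
Condition 1 (no descendant of EmailOpen in the set): holds — descendants of EmailOpen are {PriceTier}; none are in {Conversion}.
Condition 2 (every backdoor path blocked by {Conversion}):
  P1: blocked at fork node Conversion ∈ conditioning set.
  P2: blocked at fork node Conversion ∈ conditioning set.
{Conversion} satisfies the backdoor criterion.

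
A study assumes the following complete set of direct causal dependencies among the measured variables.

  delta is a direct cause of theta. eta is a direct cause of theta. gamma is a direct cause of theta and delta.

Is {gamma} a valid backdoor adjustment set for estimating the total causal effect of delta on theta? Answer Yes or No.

Backdoor paths from delta to theta (paths whose first edge points into delta):
  P1: delta <- gamma -> theta
Condition 1 (no descendant of delta in the set): holds — descendants of delta are {theta}; none are in {gamma}.
Condition 2 (every backdoor path blocked by {gamma}):
  P1: blocked at fork node gamma ∈ conditioning set.
{gamma} satisfies the backdoor criterion.

Yes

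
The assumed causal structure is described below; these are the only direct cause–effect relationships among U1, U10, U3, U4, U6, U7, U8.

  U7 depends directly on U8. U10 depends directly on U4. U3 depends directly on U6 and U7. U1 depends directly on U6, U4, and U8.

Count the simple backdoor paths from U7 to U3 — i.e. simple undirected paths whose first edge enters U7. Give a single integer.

1

A backdoor path from U7 to U3 is any simple undirected path whose first edge points into U7 (i.e. leaves U7 via a parent).
Parents of U7: {U8}.
Enumerating:
  P1: U7 <- U8 -> U1 <- U6 -> U3
That exhausts the simple backdoor paths. Count: 1.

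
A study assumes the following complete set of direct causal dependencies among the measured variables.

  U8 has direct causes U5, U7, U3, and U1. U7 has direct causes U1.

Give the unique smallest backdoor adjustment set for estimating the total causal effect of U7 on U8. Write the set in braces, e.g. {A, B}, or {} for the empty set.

{U1}

Variables eligible for adjustment (non-descendants of U7, excluding U7 and U8): {U1, U3, U5}.
Backdoor paths from U7 to U8:
  P1: U7 <- U1 -> U8
The empty set is not sufficient: P1 (U7 <- U1 -> U8) has no collider blocking it and no conditioned non-collider, so it is open.
Try {U1}:
  P1: blocked at fork node U1 ∈ conditioning set.
{U1} contains no descendant of U7 and blocks every backdoor path.
No other singleton works — e.g. {U5} leaves P1 open — so {U1} is the unique smallest valid adjustment set.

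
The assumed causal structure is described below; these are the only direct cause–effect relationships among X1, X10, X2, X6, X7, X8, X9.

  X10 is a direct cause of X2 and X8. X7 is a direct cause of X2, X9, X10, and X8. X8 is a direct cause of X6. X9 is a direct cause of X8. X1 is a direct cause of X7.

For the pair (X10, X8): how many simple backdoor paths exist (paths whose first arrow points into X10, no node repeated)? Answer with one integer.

A backdoor path from X10 to X8 is any simple undirected path whose first edge points into X10 (i.e. leaves X10 via a parent).
Parents of X10: {X7}.
Enumerating:
  P1: X10 <- X7 -> X9 -> X8
  P2: X10 <- X7 -> X8
That exhausts the simple backdoor paths. Count: 2.

2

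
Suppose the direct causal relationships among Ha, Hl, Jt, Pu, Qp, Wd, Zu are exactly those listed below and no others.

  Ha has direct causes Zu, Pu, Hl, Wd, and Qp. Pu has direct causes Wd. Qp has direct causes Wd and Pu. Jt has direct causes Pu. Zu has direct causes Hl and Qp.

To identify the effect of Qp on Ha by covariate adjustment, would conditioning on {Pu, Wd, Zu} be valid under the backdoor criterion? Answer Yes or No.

Backdoor paths from Qp to Ha (paths whose first edge points into Qp):
  P1: Qp <- Wd -> Pu -> Ha
  P2: Qp <- Wd -> Ha
  P3: Qp <- Pu <- Wd -> Ha
  P4: Qp <- Pu -> Ha
Condition 1 (no descendant of Qp in the set): FAILS — Zu is a descendant of Qp.
Condition 2 (every backdoor path blocked by {Pu, Wd, Zu}):
  P1: blocked at fork node Wd ∈ conditioning set.
  P2: blocked at fork node Wd ∈ conditioning set.
  P3: blocked at chain node Pu ∈ conditioning set.
  P4: blocked at fork node Pu ∈ conditioning set.
{Pu, Wd, Zu} does not satisfy the backdoor criterion.

No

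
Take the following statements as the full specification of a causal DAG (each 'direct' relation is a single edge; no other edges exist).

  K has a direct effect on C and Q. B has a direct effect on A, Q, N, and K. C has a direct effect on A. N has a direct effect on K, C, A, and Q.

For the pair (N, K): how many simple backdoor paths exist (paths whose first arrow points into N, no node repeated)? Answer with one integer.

A backdoor path from N to K is any simple undirected path whose first edge points into N (i.e. leaves N via a parent).
Parents of N: {B}.
Enumerating:
  P1: N <- B -> K
  P2: N <- B -> A <- C <- K
  P3: N <- B -> Q <- K
That exhausts the simple backdoor paths. Count: 3.

3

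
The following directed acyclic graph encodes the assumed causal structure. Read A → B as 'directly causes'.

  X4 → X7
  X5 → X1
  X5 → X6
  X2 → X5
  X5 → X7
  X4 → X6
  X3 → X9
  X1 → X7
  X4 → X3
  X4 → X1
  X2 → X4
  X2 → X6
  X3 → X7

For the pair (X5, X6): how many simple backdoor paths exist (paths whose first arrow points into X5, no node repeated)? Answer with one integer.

A backdoor path from X5 to X6 is any simple undirected path whose first edge points into X5 (i.e. leaves X5 via a parent).
Parents of X5: {X2}.
Enumerating:
  P1: X5 <- X2 -> X4 -> X6
  P2: X5 <- X2 -> X6
That exhausts the simple backdoor paths. Count: 2.

2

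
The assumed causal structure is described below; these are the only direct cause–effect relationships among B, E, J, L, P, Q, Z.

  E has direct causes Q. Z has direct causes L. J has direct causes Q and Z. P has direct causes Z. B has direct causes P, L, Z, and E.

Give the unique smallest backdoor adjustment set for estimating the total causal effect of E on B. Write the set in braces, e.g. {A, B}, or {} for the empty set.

Variables eligible for adjustment (non-descendants of E, excluding E and B): {J, L, P, Q, Z}.
Backdoor paths from E to B:
  P1: E <- Q -> J <- Z <- L -> B
  P2: E <- Q -> J <- Z -> P -> B
  P3: E <- Q -> J <- Z -> B
Each backdoor path contains an unconditioned collider, so every path is already blocked with the empty conditioning set:
  P1: blocked at collider J (neither it nor any descendant is in the conditioning set).
  P2: blocked at collider J (neither it nor any descendant is in the conditioning set).
  P3: blocked at collider J (neither it nor any descendant is in the conditioning set).
The empty set is therefore the unique smallest valid set.

{}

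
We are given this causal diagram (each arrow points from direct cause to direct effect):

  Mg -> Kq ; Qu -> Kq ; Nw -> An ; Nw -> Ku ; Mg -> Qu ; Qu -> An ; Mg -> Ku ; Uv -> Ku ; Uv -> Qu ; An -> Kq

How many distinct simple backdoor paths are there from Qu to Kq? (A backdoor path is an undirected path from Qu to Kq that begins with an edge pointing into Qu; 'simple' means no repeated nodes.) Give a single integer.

4

A backdoor path from Qu to Kq is any simple undirected path whose first edge points into Qu (i.e. leaves Qu via a parent).
Parents of Qu: {Mg, Uv}.
Enumerating:
  P1: Qu <- Uv -> Ku <- Mg -> Kq
  P2: Qu <- Uv -> Ku <- Nw -> An -> Kq
  P3: Qu <- Mg -> Ku <- Nw -> An -> Kq
  P4: Qu <- Mg -> Kq
That exhausts the simple backdoor paths. Count: 4.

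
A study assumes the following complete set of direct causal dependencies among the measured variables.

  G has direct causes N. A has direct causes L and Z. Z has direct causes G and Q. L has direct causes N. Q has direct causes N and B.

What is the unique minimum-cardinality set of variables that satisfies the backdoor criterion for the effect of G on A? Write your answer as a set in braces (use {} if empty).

Variables eligible for adjustment (non-descendants of G, excluding G and A): {B, L, N, Q}.
Backdoor paths from G to A:
  P1: G <- N -> L -> A
  P2: G <- N -> Q -> Z -> A
The empty set is not sufficient: P1 (G <- N -> L -> A) has no collider blocking it and no conditioned non-collider, so it is open.
Try {N}:
  P1: blocked at fork node N ∈ conditioning set.
  P2: blocked at fork node N ∈ conditioning set.
{N} contains no descendant of G and blocks every backdoor path.
No other singleton works — e.g. {L} leaves P2 open — so {N} is the unique smallest valid adjustment set.

{N}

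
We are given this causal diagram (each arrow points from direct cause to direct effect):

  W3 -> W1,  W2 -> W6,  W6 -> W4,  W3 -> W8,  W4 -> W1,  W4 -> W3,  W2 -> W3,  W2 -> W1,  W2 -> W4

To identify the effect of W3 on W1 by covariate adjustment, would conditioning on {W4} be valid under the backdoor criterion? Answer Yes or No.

No

Backdoor paths from W3 to W1 (paths whose first edge points into W3):
  P1: W3 <- W2 -> W6 -> W4 -> W1
  P2: W3 <- W2 -> W4 -> W1
  P3: W3 <- W2 -> W1
  P4: W3 <- W4 <- W2 -> W1
  P5: W3 <- W4 <- W6 <- W2 -> W1
  P6: W3 <- W4 -> W1
Condition 1 (no descendant of W3 in the set): holds — descendants of W3 are {W1, W8}; none are in {W4}.
Condition 2 (every backdoor path blocked by {W4}):
  P1: blocked at chain node W4 ∈ conditioning set.
  P2: blocked at chain node W4 ∈ conditioning set.
  P3: open — no interior node is in the conditioning set.
  P4: blocked at chain node W4 ∈ conditioning set.
  P5: blocked at chain node W4 ∈ conditioning set.
  P6: blocked at fork node W4 ∈ conditioning set.
{W4} does not satisfy the backdoor criterion.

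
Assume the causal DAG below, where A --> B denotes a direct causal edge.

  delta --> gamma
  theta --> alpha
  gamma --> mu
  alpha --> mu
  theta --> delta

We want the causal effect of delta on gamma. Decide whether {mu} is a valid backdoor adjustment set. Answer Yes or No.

No

Backdoor paths from delta to gamma (paths whose first edge points into delta):
  P1: delta <- theta -> alpha -> mu <- gamma
Condition 1 (no descendant of delta in the set): FAILS — mu is a descendant of delta.
Condition 2 (every backdoor path blocked by {mu}):
  P1: open — collider(s) mu are conditioned on (or have a conditioned descendant) and no non-collider on the path is in the set.
{mu} does not satisfy the backdoor criterion.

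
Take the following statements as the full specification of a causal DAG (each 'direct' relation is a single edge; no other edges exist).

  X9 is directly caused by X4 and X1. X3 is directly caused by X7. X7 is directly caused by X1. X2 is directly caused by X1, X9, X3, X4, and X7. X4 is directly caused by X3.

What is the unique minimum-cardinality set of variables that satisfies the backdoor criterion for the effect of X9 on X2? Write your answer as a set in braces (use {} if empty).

Variables eligible for adjustment (non-descendants of X9, excluding X9 and X2): {X1, X3, X4, X7}.
Backdoor paths from X9 to X2:
  P1: X9 <- X1 -> X7 -> X3 -> X4 -> X2
  P2: X9 <- X1 -> X7 -> X3 -> X2
  P3: X9 <- X1 -> X7 -> X2
  P4: X9 <- X1 -> X2
  P5: X9 <- X4 <- X3 <- X7 <- X1 -> X2
  P6: X9 <- X4 <- X3 <- X7 -> X2
  P7: X9 <- X4 <- X3 -> X2
  P8: X9 <- X4 -> X2
The empty set is not sufficient: P1 (X9 <- X1 -> X7 -> X3 -> X4 -> X2) has no collider blocking it and no conditioned non-collider, so it is open.
Try {X1, X4}:
  P1: blocked at fork node X1 ∈ conditioning set.
  P2: blocked at fork node X1 ∈ conditioning set.
  P3: blocked at fork node X1 ∈ conditioning set.
  P4: blocked at fork node X1 ∈ conditioning set.
  P5: blocked at chain node X4 ∈ conditioning set.
  P6: blocked at chain node X4 ∈ conditioning set.
  P7: blocked at chain node X4 ∈ conditioning set.
  P8: blocked at fork node X4 ∈ conditioning set.
{X1, X4} contains no descendant of X9 and blocks every backdoor path.
Every element of {X1, X4} is needed (dropping X1 leaves P2 open; dropping X4 leaves P6 open), so no proper subset is valid.
Among all size-2 subsets of the eligible variables, only {X1, X4} blocks every backdoor path, so it is the unique smallest valid adjustment set.

{X1, X4}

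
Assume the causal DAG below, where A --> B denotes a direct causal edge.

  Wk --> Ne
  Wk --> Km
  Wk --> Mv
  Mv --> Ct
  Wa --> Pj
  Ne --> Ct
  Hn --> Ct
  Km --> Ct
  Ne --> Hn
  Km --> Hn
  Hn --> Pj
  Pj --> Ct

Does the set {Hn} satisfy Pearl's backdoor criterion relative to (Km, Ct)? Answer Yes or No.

No

Backdoor paths from Km to Ct (paths whose first edge points into Km):
  P1: Km <- Wk -> Ne -> Hn -> Pj -> Ct
  P2: Km <- Wk -> Ne -> Hn -> Ct
  P3: Km <- Wk -> Ne -> Ct
  P4: Km <- Wk -> Mv -> Ct
Condition 1 (no descendant of Km in the set): FAILS — Hn is a descendant of Km.
Condition 2 (every backdoor path blocked by {Hn}):
  P1: blocked at chain node Hn ∈ conditioning set.
  P2: blocked at chain node Hn ∈ conditioning set.
  P3: open — no interior node is in the conditioning set.
  P4: open — no interior node is in the conditioning set.
{Hn} does not satisfy the backdoor criterion.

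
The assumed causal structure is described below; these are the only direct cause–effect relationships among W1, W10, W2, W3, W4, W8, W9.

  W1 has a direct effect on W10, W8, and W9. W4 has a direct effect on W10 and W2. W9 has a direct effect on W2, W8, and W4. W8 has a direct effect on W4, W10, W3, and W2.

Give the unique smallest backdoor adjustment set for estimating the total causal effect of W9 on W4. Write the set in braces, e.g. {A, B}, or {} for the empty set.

{W1}

Variables eligible for adjustment (non-descendants of W9, excluding W9 and W4): {W1}.
Backdoor paths from W9 to W4:
  P1: W9 <- W1 -> W8 -> W4
  P2: W9 <- W1 -> W8 -> W2 <- W4
  P3: W9 <- W1 -> W8 -> W10 <- W4
  P4: W9 <- W1 -> W10 <- W8 -> W4
  P5: W9 <- W1 -> W10 <- W8 -> W2 <- W4
  P6: W9 <- W1 -> W10 <- W4
The empty set is not sufficient: P1 (W9 <- W1 -> W8 -> W4) has no collider blocking it and no conditioned non-collider, so it is open.
Try {W1}:
  P1: blocked at fork node W1 ∈ conditioning set.
  P2: blocked at fork node W1 ∈ conditioning set.
  P3: blocked at fork node W1 ∈ conditioning set.
  P4: blocked at fork node W1 ∈ conditioning set.
  P5: blocked at fork node W1 ∈ conditioning set.
  P6: blocked at fork node W1 ∈ conditioning set.
{W1} contains no descendant of W9 and blocks every backdoor path.
{W1} is the unique smallest valid adjustment set.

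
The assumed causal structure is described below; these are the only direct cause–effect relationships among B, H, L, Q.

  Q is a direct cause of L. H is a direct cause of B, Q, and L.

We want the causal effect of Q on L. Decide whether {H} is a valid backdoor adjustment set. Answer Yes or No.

Yes

Backdoor paths from Q to L (paths whose first edge points into Q):
  P1: Q <- H -> L
Condition 1 (no descendant of Q in the set): holds — descendants of Q are {L}; none are in {H}.
Condition 2 (every backdoor path blocked by {H}):
  P1: blocked at fork node H ∈ conditioning set.
{H} satisfies the backdoor criterion.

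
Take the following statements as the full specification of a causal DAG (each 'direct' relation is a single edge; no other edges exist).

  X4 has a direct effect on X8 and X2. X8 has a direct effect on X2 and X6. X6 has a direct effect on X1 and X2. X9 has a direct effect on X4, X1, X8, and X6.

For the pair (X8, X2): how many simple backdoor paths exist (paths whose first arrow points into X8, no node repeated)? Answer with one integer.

A backdoor path from X8 to X2 is any simple undirected path whose first edge points into X8 (i.e. leaves X8 via a parent).
Parents of X8: {X4, X9}.
Enumerating:
  P1: X8 <- X9 -> X4 -> X2
  P2: X8 <- X9 -> X6 -> X2
  P3: X8 <- X9 -> X1 <- X6 -> X2
  P4: X8 <- X4 <- X9 -> X6 -> X2
  P5: X8 <- X4 <- X9 -> X1 <- X6 -> X2
  P6: X8 <- X4 -> X2
That exhausts the simple backdoor paths. Count: 6.

6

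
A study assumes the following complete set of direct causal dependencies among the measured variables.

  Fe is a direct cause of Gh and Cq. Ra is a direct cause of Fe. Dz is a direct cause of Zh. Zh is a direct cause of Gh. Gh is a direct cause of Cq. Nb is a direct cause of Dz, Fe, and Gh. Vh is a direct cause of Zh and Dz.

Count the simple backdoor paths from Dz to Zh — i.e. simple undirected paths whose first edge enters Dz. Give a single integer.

A backdoor path from Dz to Zh is any simple undirected path whose first edge points into Dz (i.e. leaves Dz via a parent).
Parents of Dz: {Nb, Vh}.
Enumerating:
  P1: Dz <- Vh -> Zh
  P2: Dz <- Nb -> Fe -> Gh <- Zh
  P3: Dz <- Nb -> Fe -> Cq <- Gh <- Zh
  P4: Dz <- Nb -> Gh <- Zh
That exhausts the simple backdoor paths. Count: 4.

4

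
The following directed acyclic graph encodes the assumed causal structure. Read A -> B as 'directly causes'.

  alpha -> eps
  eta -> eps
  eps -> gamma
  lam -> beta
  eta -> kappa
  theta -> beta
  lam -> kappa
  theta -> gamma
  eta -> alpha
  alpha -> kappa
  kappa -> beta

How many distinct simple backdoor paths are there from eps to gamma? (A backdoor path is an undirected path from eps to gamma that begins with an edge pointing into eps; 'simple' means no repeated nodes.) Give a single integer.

8

A backdoor path from eps to gamma is any simple undirected path whose first edge points into eps (i.e. leaves eps via a parent).
Parents of eps: {alpha, eta}.
Enumerating:
  P1: eps <- eta -> alpha -> kappa <- lam -> beta <- theta -> gamma
  P2: eps <- eta -> alpha -> kappa -> beta <- theta -> gamma
  P3: eps <- eta -> kappa <- lam -> beta <- theta -> gamma
  P4: eps <- eta -> kappa -> beta <- theta -> gamma
  P5: eps <- alpha <- eta -> kappa <- lam -> beta <- theta -> gamma
  P6: eps <- alpha <- eta -> kappa -> beta <- theta -> gamma
  P7: eps <- alpha -> kappa <- lam -> beta <- theta -> gamma
  P8: eps <- alpha -> kappa -> beta <- theta -> gamma
That exhausts the simple backdoor paths. Count: 8.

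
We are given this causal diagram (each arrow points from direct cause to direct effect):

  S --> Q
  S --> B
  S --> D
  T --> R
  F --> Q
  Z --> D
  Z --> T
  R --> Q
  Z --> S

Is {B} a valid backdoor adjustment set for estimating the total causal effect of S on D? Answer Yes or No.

Backdoor paths from S to D (paths whose first edge points into S):
  P1: S <- Z -> D
Condition 1 (no descendant of S in the set): FAILS — B is a descendant of S.
Condition 2 (every backdoor path blocked by {B}):
  P1: open — no interior node is in the conditioning set.
{B} does not satisfy the backdoor criterion.

No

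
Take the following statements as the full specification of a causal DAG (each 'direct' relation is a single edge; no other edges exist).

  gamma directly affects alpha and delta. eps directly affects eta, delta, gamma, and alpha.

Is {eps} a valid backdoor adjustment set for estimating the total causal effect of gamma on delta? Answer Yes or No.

Yes

Backdoor paths from gamma to delta (paths whose first edge points into gamma):
  P1: gamma <- eps -> delta
Condition 1 (no descendant of gamma in the set): holds — descendants of gamma are {alpha, delta}; none are in {eps}.
Condition 2 (every backdoor path blocked by {eps}):
  P1: blocked at fork node eps ∈ conditioning set.
{eps} satisfies the backdoor criterion.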